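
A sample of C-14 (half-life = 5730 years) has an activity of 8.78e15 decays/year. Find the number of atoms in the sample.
N = A/λ = 7.258e19 atoms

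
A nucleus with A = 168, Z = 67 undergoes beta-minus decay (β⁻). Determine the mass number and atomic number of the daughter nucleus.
Daughter: A = 168, Z = 68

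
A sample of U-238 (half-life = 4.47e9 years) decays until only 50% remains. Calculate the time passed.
t = t½ × log₂(N₀/N) = 4.47e9 years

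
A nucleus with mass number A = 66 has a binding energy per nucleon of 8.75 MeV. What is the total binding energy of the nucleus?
B.E. = 8.75 × 66 = 577.5 MeV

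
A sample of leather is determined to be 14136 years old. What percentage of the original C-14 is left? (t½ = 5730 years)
N/N₀ = (1/2)^(t/t½) = 0.1809 = 18.1%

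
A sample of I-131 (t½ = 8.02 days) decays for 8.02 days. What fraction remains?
N/N₀ = (1/2)^(t/t½) = 0.5 = 50%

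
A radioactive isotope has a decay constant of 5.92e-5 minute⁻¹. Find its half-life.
t½ = ln(2)/λ = 11710 minutes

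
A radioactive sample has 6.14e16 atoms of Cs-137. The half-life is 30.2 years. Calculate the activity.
A = λN = 1.409e15 decays/year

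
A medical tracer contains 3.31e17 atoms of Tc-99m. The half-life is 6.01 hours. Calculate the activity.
A = λN = 3.817e16 decays/hour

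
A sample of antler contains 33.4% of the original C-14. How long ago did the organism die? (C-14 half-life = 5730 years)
Age = t½ × log₂(1/ratio) = 9065 years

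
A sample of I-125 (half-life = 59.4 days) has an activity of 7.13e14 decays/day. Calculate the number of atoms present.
N = A/λ = 6.11e16 atoms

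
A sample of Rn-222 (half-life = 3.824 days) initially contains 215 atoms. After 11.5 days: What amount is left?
N = N₀(1/2)^(t/t½) = 26.74 atoms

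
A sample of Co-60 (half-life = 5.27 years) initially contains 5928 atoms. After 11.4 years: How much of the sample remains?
N = N₀(1/2)^(t/t½) = 1323 atoms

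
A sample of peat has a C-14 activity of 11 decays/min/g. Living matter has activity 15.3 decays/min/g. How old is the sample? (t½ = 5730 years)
Age = t½ × log₂(A₀/A) = 2728 years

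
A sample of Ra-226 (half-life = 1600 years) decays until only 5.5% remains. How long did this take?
t = t½ × log₂(N₀/N) = 6695 years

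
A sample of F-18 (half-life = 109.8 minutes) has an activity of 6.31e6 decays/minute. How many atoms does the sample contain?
N = A/λ = 9.996e8 atoms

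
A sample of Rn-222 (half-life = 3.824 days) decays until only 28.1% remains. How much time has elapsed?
t = t½ × log₂(N₀/N) = 7.003 days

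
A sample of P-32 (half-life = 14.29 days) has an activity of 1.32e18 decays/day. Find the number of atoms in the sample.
N = A/λ = 2.721e19 atoms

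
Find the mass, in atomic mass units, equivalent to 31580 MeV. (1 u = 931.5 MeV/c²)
m = E/c² = 33.9 u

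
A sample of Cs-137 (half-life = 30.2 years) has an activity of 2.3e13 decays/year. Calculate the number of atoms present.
N = A/λ = 1.002e15 atoms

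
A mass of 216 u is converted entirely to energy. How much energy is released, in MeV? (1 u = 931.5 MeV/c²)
E = mc² = 2.012e5 MeV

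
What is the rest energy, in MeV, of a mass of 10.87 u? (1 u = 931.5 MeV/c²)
E = mc² = 10130 MeV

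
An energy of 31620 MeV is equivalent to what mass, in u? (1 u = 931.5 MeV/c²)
m = E/c² = 33.95 u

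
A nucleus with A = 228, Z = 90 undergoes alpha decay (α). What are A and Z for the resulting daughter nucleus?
Daughter: A = 224, Z = 88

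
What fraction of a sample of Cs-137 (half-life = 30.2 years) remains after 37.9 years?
N/N₀ = (1/2)^(t/t½) = 0.419 = 41.9%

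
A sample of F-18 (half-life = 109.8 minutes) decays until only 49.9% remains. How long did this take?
t = t½ × log₂(N₀/N) = 110.1 minutes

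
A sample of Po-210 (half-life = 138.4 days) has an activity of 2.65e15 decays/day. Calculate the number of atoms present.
N = A/λ = 5.291e17 atoms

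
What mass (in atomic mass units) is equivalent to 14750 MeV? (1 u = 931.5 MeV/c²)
m = E/c² = 15.83 u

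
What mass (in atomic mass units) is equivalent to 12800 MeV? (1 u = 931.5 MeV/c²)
m = E/c² = 13.74 u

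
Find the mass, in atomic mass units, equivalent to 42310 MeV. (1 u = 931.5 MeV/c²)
m = E/c² = 45.42 u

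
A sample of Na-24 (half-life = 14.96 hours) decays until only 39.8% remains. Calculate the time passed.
t = t½ × log₂(N₀/N) = 19.88 hours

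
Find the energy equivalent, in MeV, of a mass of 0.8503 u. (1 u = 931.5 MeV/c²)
E = mc² = 792.1 MeV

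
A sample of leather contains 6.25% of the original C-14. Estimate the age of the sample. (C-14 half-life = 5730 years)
Age = t½ × log₂(1/ratio) = 22920 years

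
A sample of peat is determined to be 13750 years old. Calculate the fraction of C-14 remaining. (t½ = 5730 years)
N/N₀ = (1/2)^(t/t½) = 0.1895 = 19%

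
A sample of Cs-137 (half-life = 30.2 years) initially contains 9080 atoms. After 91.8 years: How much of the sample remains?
N = N₀(1/2)^(t/t½) = 1104 atoms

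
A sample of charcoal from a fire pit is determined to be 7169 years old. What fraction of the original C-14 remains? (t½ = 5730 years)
N/N₀ = (1/2)^(t/t½) = 0.4201 = 42%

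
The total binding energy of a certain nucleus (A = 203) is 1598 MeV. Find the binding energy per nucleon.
B.E./A = 1598/203 = 7.872 MeV/nucleon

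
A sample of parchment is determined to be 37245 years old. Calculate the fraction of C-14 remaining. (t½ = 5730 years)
N/N₀ = (1/2)^(t/t½) = 0.01105 = 1.1%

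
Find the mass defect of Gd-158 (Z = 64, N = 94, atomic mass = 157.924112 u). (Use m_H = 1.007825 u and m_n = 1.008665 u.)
Δm = Z·m_H + N·m_n − M = 1.391 u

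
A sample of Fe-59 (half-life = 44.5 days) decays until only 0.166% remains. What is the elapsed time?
t = t½ × log₂(N₀/N) = 410.9 days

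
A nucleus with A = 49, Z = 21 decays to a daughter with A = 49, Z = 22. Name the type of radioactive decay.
ΔA = 0, ΔZ = +1 ⇒ beta-minus decay (β⁻)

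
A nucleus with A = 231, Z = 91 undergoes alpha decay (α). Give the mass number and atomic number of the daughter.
Daughter: A = 227, Z = 89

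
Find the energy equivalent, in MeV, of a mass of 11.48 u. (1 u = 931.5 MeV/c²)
E = mc² = 10690 MeV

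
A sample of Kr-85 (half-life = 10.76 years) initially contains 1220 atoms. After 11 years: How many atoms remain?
N = N₀(1/2)^(t/t½) = 600.6 atoms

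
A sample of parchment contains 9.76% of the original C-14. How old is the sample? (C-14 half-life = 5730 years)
Age = t½ × log₂(1/ratio) = 19240 years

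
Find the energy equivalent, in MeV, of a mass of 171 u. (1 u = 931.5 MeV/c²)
E = mc² = 1.593e5 MeV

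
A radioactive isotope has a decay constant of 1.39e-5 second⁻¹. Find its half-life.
t½ = ln(2)/λ = 49870 seconds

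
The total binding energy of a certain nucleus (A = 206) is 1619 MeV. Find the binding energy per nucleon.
B.E./A = 1619/206 = 7.859 MeV/nucleon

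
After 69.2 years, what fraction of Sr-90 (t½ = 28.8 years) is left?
N/N₀ = (1/2)^(t/t½) = 0.1891 = 18.9%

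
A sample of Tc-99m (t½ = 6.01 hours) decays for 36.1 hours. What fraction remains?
N/N₀ = (1/2)^(t/t½) = 0.01555 = 1.56%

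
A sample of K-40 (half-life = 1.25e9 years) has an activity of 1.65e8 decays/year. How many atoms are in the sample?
N = A/λ = 2.976e17 atoms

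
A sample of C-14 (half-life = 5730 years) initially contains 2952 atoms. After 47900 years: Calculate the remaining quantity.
N = N₀(1/2)^(t/t½) = 8.988 atoms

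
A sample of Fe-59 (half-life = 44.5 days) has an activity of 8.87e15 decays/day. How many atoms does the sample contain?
N = A/λ = 5.695e17 atoms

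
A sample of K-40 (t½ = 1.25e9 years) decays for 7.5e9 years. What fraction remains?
N/N₀ = (1/2)^(t/t½) = 0.01562 = 1.56%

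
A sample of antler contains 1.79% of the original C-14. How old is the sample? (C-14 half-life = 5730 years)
Age = t½ × log₂(1/ratio) = 33260 years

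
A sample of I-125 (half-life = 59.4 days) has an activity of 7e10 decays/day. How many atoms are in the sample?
N = A/λ = 5.999e12 atoms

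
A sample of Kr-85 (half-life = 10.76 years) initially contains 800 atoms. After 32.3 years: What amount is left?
N = N₀(1/2)^(t/t½) = 99.87 atoms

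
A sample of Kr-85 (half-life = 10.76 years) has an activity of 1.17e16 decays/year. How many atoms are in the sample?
N = A/λ = 1.816e17 atoms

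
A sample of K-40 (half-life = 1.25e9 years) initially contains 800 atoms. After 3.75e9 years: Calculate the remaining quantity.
N = N₀(1/2)^(t/t½) = 100 atoms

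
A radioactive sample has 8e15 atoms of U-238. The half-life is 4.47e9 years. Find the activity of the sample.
A = λN = 1.241e6 decays/year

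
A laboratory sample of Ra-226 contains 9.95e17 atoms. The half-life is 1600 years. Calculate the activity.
A = λN = 4.311e14 decays/year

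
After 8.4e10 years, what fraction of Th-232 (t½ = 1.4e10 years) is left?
N/N₀ = (1/2)^(t/t½) = 0.01562 = 1.56%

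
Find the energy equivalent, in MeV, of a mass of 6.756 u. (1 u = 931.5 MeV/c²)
E = mc² = 6293 MeV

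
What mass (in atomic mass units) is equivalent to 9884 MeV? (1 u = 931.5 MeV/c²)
m = E/c² = 10.61 u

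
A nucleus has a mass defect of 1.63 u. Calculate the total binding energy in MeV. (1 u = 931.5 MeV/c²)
B.E. = Δm × 931.5 = 1518 MeV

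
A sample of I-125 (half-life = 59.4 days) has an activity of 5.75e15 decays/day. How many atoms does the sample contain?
N = A/λ = 4.928e17 atoms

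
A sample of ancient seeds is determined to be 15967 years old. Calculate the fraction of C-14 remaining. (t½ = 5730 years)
N/N₀ = (1/2)^(t/t½) = 0.1449 = 14.5%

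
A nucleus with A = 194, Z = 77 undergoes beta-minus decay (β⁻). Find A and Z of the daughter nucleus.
Daughter: A = 194, Z = 78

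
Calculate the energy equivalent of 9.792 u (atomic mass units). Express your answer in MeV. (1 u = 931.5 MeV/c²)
E = mc² = 9121 MeV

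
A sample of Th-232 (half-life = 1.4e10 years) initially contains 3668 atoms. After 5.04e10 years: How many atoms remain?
N = N₀(1/2)^(t/t½) = 302.5 atoms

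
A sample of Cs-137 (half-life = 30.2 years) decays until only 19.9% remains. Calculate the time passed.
t = t½ × log₂(N₀/N) = 70.34 years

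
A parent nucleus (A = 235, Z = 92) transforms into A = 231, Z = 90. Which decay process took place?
ΔA = -4, ΔZ = -2 ⇒ alpha decay (α)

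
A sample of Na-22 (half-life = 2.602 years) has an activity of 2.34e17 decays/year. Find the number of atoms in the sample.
N = A/λ = 8.784e17 atoms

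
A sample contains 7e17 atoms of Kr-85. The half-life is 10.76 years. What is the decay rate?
A = λN = 4.509e16 decays/year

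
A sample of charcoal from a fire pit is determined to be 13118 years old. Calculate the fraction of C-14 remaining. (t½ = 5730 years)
N/N₀ = (1/2)^(t/t½) = 0.2046 = 20.5%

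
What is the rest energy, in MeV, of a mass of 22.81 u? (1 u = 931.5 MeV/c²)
E = mc² = 21250 MeV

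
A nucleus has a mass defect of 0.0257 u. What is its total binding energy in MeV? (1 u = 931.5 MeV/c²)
B.E. = Δm × 931.5 = 23.94 MeV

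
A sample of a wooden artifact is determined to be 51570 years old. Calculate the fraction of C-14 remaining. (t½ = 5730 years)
N/N₀ = (1/2)^(t/t½) = 0.001953 = 0.195%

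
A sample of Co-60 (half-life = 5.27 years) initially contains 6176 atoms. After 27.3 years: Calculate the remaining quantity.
N = N₀(1/2)^(t/t½) = 170.3 atoms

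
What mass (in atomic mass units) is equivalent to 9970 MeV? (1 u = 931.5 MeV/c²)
m = E/c² = 10.7 u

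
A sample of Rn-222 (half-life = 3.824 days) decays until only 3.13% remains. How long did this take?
t = t½ × log₂(N₀/N) = 19.11 days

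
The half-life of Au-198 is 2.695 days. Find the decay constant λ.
λ = ln(2)/t½ = 0.2572 day⁻¹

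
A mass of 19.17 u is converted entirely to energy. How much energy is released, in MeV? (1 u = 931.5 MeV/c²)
E = mc² = 17860 MeV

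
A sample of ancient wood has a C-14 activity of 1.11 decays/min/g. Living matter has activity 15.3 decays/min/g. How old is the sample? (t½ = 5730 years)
Age = t½ × log₂(A₀/A) = 21690 years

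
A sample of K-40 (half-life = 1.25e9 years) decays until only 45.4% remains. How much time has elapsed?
t = t½ × log₂(N₀/N) = 1.424e9 years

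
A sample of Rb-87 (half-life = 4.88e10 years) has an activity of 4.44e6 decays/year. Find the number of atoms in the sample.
N = A/λ = 3.126e17 atoms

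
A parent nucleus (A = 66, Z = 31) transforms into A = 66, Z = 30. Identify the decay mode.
ΔA = 0, ΔZ = -1 ⇒ beta-plus decay (β⁺) or electron capture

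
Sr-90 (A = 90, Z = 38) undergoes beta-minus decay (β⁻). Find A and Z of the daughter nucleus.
Daughter: A = 90, Z = 39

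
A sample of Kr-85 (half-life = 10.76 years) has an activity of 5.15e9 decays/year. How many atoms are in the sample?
N = A/λ = 7.995e10 atoms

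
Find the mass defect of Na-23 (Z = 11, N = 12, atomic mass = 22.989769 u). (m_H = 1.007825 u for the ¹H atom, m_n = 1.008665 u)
Δm = Z·m_H + N·m_n − M = 0.2003 u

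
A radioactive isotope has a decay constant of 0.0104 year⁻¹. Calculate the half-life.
t½ = ln(2)/λ = 66.65 years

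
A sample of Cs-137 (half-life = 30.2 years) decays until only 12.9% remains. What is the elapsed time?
t = t½ × log₂(N₀/N) = 89.23 years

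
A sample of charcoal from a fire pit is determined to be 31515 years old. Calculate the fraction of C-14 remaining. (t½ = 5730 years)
N/N₀ = (1/2)^(t/t½) = 0.0221 = 2.21%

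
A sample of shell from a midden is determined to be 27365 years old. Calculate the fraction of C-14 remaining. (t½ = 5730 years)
N/N₀ = (1/2)^(t/t½) = 0.03651 = 3.65%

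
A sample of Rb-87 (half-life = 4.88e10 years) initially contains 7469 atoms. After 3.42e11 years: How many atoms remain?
N = N₀(1/2)^(t/t½) = 58.02 atoms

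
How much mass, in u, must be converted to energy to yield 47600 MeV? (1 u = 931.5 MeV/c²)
m = E/c² = 51.1 u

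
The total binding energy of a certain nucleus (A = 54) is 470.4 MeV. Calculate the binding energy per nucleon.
B.E./A = 470.4/54 = 8.711 MeV/nucleon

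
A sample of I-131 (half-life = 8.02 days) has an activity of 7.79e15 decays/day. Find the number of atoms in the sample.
N = A/λ = 9.013e16 atoms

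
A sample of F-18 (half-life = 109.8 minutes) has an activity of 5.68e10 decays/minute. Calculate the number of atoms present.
N = A/λ = 8.998e12 atoms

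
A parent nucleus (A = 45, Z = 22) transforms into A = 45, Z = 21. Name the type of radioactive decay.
ΔA = 0, ΔZ = -1 ⇒ beta-plus decay (β⁺) or electron capture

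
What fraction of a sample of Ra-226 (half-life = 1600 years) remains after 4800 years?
N/N₀ = (1/2)^(t/t½) = 0.125 = 12.5%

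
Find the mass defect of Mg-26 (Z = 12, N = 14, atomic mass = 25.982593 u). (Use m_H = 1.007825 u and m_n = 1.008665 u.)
Δm = Z·m_H + N·m_n − M = 0.2326 u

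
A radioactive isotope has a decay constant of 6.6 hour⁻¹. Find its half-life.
t½ = ln(2)/λ = 0.105 hours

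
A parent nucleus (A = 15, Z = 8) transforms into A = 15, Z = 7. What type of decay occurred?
ΔA = 0, ΔZ = -1 ⇒ beta-plus decay (β⁺) or electron capture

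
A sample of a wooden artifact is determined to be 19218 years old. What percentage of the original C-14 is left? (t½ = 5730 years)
N/N₀ = (1/2)^(t/t½) = 0.09781 = 9.78%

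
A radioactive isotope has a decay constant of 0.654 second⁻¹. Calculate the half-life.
t½ = ln(2)/λ = 1.06 seconds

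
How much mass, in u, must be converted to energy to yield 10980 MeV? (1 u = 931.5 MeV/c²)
m = E/c² = 11.79 u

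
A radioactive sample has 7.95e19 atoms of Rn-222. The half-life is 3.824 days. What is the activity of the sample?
A = λN = 1.441e19 decays/day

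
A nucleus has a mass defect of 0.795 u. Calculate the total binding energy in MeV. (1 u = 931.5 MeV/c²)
B.E. = Δm × 931.5 = 740.5 MeV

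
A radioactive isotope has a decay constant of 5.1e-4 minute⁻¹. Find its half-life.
t½ = ln(2)/λ = 1359 minutes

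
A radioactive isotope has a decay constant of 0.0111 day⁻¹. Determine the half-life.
t½ = ln(2)/λ = 62.45 days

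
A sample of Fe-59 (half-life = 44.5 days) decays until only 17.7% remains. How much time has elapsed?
t = t½ × log₂(N₀/N) = 111.2 days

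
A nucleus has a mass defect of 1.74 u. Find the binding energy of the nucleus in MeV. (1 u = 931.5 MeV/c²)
B.E. = Δm × 931.5 = 1621 MeV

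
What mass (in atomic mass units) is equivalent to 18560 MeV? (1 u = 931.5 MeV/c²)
m = E/c² = 19.92 u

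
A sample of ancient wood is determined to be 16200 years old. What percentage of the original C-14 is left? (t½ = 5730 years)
N/N₀ = (1/2)^(t/t½) = 0.1409 = 14.1%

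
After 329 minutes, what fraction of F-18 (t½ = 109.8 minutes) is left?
N/N₀ = (1/2)^(t/t½) = 0.1253 = 12.5%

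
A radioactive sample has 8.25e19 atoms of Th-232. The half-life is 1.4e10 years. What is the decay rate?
A = λN = 4.085e9 decays/year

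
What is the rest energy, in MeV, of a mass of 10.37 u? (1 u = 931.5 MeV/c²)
E = mc² = 9660 MeV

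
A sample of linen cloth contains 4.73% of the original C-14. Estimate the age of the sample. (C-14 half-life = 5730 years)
Age = t½ × log₂(1/ratio) = 25220 years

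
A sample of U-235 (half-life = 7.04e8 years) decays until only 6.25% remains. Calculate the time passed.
t = t½ × log₂(N₀/N) = 2.816e9 years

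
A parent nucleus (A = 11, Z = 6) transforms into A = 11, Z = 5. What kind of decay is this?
ΔA = 0, ΔZ = -1 ⇒ beta-plus decay (β⁺) or electron capture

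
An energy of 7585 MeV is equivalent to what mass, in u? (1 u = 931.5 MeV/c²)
m = E/c² = 8.143 u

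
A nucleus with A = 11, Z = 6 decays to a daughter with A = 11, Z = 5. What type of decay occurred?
ΔA = 0, ΔZ = -1 ⇒ beta-plus decay (β⁺) or electron capture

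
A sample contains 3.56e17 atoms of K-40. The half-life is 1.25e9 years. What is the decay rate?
A = λN = 1.974e8 decays/year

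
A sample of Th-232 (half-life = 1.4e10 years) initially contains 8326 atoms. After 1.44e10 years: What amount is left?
N = N₀(1/2)^(t/t½) = 4081 atoms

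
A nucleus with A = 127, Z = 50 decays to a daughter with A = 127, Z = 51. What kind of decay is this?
ΔA = 0, ΔZ = +1 ⇒ beta-minus decay (β⁻)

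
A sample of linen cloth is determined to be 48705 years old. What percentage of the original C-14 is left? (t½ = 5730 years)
N/N₀ = (1/2)^(t/t½) = 0.002762 = 0.276%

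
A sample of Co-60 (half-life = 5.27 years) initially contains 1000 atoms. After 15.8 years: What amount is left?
N = N₀(1/2)^(t/t½) = 125.2 atoms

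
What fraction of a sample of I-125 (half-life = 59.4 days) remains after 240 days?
N/N₀ = (1/2)^(t/t½) = 0.06077 = 6.08%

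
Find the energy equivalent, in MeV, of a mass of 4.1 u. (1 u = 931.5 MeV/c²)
E = mc² = 3819 MeV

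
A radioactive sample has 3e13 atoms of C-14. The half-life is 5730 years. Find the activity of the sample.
A = λN = 3.629e9 decays/year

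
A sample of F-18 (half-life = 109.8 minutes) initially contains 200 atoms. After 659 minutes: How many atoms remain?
N = N₀(1/2)^(t/t½) = 3.121 atoms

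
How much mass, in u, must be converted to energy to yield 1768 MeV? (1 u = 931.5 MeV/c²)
m = E/c² = 1.898 u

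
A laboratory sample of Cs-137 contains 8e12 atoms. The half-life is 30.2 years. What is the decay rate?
A = λN = 1.836e11 decays/year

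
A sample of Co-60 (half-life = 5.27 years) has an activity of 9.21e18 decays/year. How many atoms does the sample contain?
N = A/λ = 7.002e19 atoms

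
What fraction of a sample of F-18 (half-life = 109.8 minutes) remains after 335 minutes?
N/N₀ = (1/2)^(t/t½) = 0.1207 = 12.1%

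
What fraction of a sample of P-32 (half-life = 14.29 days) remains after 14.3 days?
N/N₀ = (1/2)^(t/t½) = 0.4998 = 50%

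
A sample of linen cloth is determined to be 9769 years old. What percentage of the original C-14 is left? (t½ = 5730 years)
N/N₀ = (1/2)^(t/t½) = 0.3067 = 30.7%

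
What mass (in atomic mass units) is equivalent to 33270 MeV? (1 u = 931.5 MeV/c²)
m = E/c² = 35.72 u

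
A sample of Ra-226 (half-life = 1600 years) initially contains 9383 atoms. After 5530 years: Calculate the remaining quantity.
N = N₀(1/2)^(t/t½) = 854.9 atoms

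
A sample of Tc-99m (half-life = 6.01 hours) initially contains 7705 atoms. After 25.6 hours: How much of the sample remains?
N = N₀(1/2)^(t/t½) = 402.3 atoms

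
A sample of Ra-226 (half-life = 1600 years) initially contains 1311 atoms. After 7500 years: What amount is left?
N = N₀(1/2)^(t/t½) = 50.88 atoms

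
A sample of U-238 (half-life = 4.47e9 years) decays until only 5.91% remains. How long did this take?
t = t½ × log₂(N₀/N) = 1.824e10 years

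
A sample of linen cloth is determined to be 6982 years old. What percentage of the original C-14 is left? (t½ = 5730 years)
N/N₀ = (1/2)^(t/t½) = 0.4297 = 43%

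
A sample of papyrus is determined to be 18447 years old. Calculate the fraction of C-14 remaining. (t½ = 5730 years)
N/N₀ = (1/2)^(t/t½) = 0.1074 = 10.7%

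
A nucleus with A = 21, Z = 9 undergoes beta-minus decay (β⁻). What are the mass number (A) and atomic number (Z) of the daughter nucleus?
Daughter: A = 21, Z = 10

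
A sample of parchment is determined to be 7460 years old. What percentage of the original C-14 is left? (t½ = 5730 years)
N/N₀ = (1/2)^(t/t½) = 0.4056 = 40.6%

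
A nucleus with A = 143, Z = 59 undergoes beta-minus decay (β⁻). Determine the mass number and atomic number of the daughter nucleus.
Daughter: A = 143, Z = 60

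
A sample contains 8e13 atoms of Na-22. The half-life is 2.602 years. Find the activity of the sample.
A = λN = 2.131e13 decays/year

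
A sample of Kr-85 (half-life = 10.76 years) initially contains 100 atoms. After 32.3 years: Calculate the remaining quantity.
N = N₀(1/2)^(t/t½) = 12.48 atoms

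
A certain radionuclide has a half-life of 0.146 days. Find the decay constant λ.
λ = ln(2)/t½ = 4.748 day⁻¹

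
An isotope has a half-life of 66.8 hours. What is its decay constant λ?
λ = ln(2)/t½ = 0.01038 hour⁻¹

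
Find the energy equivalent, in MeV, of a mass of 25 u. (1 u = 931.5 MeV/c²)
E = mc² = 23290 MeV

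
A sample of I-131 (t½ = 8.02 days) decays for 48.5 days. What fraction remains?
N/N₀ = (1/2)^(t/t½) = 0.01512 = 1.51%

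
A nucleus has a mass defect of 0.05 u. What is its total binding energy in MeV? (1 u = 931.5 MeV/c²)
B.E. = Δm × 931.5 = 46.58 MeV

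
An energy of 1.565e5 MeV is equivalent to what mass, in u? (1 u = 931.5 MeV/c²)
m = E/c² = 168 u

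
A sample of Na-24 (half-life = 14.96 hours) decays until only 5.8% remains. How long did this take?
t = t½ × log₂(N₀/N) = 61.45 hours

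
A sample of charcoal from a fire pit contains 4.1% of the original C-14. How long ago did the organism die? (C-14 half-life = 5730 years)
Age = t½ × log₂(1/ratio) = 26410 years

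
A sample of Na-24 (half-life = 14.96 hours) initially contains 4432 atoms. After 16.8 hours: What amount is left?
N = N₀(1/2)^(t/t½) = 2035 atoms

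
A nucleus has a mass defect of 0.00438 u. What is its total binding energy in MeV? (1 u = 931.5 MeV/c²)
B.E. = Δm × 931.5 = 4.08 MeV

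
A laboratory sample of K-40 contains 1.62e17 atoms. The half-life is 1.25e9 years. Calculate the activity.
A = λN = 8.983e7 decays/year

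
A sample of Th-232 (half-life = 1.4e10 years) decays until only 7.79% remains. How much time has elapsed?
t = t½ × log₂(N₀/N) = 5.155e10 years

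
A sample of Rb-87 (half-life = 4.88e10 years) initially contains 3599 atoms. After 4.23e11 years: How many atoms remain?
N = N₀(1/2)^(t/t½) = 8.848 atoms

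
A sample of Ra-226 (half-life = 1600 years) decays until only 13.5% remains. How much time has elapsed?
t = t½ × log₂(N₀/N) = 4622 years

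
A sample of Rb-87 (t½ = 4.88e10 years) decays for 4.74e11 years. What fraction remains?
N/N₀ = (1/2)^(t/t½) = 0.001191 = 0.119%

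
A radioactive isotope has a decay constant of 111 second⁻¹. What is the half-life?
t½ = ln(2)/λ = 0.006245 seconds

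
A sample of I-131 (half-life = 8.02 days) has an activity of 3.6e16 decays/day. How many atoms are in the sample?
N = A/λ = 4.165e17 atoms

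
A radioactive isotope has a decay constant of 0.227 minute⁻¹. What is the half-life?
t½ = ln(2)/λ = 3.054 minutes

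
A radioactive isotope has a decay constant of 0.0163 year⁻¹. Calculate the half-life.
t½ = ln(2)/λ = 42.52 years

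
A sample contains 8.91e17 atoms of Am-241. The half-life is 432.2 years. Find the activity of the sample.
A = λN = 1.429e15 decays/year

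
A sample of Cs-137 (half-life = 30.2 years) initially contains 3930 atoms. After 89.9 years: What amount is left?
N = N₀(1/2)^(t/t½) = 499.2 atoms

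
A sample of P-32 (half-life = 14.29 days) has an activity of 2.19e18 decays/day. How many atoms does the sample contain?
N = A/λ = 4.515e19 atoms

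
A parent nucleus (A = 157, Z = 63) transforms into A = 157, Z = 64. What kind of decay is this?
ΔA = 0, ΔZ = +1 ⇒ beta-minus decay (β⁻)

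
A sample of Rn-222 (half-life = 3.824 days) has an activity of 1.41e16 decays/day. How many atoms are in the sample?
N = A/λ = 7.779e16 atoms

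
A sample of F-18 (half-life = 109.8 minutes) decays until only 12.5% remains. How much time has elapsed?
t = t½ × log₂(N₀/N) = 329.4 minutes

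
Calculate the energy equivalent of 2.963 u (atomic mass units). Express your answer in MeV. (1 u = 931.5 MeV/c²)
E = mc² = 2760 MeV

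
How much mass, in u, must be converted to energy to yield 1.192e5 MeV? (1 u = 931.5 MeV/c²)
m = E/c² = 128 u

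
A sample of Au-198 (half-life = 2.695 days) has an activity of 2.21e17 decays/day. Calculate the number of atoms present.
N = A/λ = 8.593e17 atoms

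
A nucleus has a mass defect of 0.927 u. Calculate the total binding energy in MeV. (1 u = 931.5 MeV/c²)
B.E. = Δm × 931.5 = 863.5 MeV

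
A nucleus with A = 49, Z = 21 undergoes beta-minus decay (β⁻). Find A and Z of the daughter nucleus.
Daughter: A = 49, Z = 22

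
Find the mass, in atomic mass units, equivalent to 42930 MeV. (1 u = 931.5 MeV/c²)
m = E/c² = 46.09 u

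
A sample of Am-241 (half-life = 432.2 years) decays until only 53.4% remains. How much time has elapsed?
t = t½ × log₂(N₀/N) = 391.2 years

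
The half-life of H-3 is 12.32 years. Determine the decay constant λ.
λ = ln(2)/t½ = 0.05626 year⁻¹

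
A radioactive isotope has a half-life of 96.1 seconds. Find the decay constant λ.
λ = ln(2)/t½ = 0.007213 second⁻¹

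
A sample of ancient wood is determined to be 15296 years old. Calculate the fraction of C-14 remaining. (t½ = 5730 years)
N/N₀ = (1/2)^(t/t½) = 0.1572 = 15.7%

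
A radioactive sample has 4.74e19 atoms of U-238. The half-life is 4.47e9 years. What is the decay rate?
A = λN = 7.35e9 decays/year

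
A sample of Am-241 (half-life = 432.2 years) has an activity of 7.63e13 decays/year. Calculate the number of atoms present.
N = A/λ = 4.758e16 atoms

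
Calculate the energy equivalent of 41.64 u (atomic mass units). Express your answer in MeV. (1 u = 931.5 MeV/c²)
E = mc² = 38790 MeV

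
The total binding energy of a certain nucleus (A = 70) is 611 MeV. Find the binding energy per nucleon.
B.E./A = 611/70 = 8.729 MeV/nucleon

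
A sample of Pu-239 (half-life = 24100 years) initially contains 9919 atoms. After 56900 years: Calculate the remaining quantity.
N = N₀(1/2)^(t/t½) = 1931 atoms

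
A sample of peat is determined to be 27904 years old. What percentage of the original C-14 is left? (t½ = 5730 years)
N/N₀ = (1/2)^(t/t½) = 0.0342 = 3.42%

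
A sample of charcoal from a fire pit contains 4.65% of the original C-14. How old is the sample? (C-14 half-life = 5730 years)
Age = t½ × log₂(1/ratio) = 25360 years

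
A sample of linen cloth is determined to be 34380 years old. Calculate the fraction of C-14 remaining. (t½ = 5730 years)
N/N₀ = (1/2)^(t/t½) = 0.01562 = 1.56%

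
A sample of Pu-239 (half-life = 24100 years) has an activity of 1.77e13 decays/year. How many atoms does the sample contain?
N = A/λ = 6.154e17 atoms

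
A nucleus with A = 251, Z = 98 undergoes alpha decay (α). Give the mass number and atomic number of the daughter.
Daughter: A = 247, Z = 96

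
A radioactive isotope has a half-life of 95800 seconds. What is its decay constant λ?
λ = ln(2)/t½ = 7.235e-6 second⁻¹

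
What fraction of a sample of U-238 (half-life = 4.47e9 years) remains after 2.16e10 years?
N/N₀ = (1/2)^(t/t½) = 0.0351 = 3.51%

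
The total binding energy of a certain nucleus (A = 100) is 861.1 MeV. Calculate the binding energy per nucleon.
B.E./A = 861.1/100 = 8.611 MeV/nucleon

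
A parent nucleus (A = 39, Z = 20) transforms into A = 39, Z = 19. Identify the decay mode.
ΔA = 0, ΔZ = -1 ⇒ beta-plus decay (β⁺) or electron capture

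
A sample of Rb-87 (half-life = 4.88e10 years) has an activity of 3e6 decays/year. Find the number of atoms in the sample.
N = A/λ = 2.112e17 atoms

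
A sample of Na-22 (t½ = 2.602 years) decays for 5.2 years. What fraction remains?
N/N₀ = (1/2)^(t/t½) = 0.2503 = 25%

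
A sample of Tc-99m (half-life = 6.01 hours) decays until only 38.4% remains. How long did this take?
t = t½ × log₂(N₀/N) = 8.299 hours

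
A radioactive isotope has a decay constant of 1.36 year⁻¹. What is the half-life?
t½ = ln(2)/λ = 0.5097 years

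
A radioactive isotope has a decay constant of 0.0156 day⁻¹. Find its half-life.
t½ = ln(2)/λ = 44.43 days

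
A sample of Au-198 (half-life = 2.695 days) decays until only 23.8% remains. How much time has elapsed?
t = t½ × log₂(N₀/N) = 5.581 days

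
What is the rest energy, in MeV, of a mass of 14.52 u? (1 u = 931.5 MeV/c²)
E = mc² = 13530 MeV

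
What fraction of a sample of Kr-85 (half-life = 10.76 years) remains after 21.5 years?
N/N₀ = (1/2)^(t/t½) = 0.2503 = 25%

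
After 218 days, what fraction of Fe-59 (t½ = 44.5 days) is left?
N/N₀ = (1/2)^(t/t½) = 0.03352 = 3.35%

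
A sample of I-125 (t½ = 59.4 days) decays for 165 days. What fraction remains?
N/N₀ = (1/2)^(t/t½) = 0.1458 = 14.6%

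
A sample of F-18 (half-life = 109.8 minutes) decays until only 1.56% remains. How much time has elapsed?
t = t½ × log₂(N₀/N) = 659.1 minutes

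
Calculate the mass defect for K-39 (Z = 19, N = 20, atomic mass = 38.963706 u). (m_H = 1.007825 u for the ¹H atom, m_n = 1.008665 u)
Δm = Z·m_H + N·m_n − M = 0.3583 u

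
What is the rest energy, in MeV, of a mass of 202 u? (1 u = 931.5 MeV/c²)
E = mc² = 1.882e5 MeV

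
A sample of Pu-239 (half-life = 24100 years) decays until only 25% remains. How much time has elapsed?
t = t½ × log₂(N₀/N) = 48200 years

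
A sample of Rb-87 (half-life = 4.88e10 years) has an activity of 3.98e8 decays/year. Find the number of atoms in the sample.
N = A/λ = 2.802e19 atoms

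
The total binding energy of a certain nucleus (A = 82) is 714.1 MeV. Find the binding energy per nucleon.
B.E./A = 714.1/82 = 8.709 MeV/nucleon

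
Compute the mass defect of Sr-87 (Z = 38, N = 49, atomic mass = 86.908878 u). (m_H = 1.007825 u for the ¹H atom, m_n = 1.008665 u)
Δm = Z·m_H + N·m_n − M = 0.8131 u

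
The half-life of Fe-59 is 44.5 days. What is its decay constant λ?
λ = ln(2)/t½ = 0.01558 day⁻¹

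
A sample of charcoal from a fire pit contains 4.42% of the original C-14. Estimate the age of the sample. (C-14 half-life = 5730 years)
Age = t½ × log₂(1/ratio) = 25780 years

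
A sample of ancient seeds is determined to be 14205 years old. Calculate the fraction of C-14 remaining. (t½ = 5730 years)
N/N₀ = (1/2)^(t/t½) = 0.1794 = 17.9%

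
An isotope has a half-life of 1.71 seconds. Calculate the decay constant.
λ = ln(2)/t½ = 0.4053 second⁻¹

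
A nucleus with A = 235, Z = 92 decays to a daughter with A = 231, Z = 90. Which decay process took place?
ΔA = -4, ΔZ = -2 ⇒ alpha decay (α)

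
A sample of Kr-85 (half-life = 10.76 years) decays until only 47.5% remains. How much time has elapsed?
t = t½ × log₂(N₀/N) = 11.56 years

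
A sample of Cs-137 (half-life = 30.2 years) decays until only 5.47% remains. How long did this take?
t = t½ × log₂(N₀/N) = 126.6 years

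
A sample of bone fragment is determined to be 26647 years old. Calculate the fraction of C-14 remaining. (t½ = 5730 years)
N/N₀ = (1/2)^(t/t½) = 0.03982 = 3.98%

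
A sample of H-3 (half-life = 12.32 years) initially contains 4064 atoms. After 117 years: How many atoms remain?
N = N₀(1/2)^(t/t½) = 5.625 atoms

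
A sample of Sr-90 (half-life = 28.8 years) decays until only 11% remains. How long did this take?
t = t½ × log₂(N₀/N) = 91.71 years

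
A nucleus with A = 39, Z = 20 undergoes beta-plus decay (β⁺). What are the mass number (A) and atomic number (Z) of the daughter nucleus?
Daughter: A = 39, Z = 19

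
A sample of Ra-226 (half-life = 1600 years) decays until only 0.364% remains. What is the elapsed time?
t = t½ × log₂(N₀/N) = 12960 years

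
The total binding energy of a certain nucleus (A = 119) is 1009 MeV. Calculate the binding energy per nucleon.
B.E./A = 1009/119 = 8.479 MeV/nucleon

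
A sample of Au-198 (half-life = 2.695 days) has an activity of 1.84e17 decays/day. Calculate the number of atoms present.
N = A/λ = 7.154e17 atoms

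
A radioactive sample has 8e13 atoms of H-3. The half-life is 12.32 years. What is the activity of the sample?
A = λN = 4.501e12 decays/year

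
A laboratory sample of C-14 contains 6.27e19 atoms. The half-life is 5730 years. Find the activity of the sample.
A = λN = 7.585e15 decays/year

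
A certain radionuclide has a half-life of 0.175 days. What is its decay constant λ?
λ = ln(2)/t½ = 3.961 day⁻¹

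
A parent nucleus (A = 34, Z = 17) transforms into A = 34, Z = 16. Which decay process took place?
ΔA = 0, ΔZ = -1 ⇒ beta-plus decay (β⁺) or electron capture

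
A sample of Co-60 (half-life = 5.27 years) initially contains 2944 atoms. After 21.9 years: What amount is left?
N = N₀(1/2)^(t/t½) = 165.2 atoms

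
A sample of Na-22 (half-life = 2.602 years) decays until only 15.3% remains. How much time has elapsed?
t = t½ × log₂(N₀/N) = 7.047 years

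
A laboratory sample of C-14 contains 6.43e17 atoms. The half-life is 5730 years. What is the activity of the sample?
A = λN = 7.778e13 decays/year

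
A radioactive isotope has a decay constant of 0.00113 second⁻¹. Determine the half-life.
t½ = ln(2)/λ = 613.4 seconds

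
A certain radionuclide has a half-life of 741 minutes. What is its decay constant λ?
λ = ln(2)/t½ = 9.354e-4 minute⁻¹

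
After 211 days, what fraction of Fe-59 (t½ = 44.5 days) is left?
N/N₀ = (1/2)^(t/t½) = 0.03738 = 3.74%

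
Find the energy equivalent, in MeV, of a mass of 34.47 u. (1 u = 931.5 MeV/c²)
E = mc² = 32110 MeV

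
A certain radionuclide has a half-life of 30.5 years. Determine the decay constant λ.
λ = ln(2)/t½ = 0.02273 year⁻¹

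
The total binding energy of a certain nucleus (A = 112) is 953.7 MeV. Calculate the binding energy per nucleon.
B.E./A = 953.7/112 = 8.515 MeV/nucleon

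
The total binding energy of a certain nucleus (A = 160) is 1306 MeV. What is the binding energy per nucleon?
B.E./A = 1306/160 = 8.162 MeV/nucleon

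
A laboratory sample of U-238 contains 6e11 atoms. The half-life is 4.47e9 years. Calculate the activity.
A = λN = 93.04 decays/year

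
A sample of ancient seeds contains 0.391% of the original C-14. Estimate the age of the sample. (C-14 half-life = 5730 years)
Age = t½ × log₂(1/ratio) = 45830 years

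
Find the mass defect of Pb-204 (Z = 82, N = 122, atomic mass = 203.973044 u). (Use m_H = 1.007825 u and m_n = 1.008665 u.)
Δm = Z·m_H + N·m_n − M = 1.726 u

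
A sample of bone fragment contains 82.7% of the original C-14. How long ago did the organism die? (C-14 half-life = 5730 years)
Age = t½ × log₂(1/ratio) = 1570 years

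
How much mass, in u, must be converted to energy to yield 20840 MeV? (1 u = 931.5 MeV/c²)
m = E/c² = 22.37 u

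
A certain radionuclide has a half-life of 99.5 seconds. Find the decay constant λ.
λ = ln(2)/t½ = 0.006966 second⁻¹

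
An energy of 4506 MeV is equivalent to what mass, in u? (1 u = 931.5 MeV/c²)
m = E/c² = 4.837 u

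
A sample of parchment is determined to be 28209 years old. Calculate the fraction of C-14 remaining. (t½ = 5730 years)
N/N₀ = (1/2)^(t/t½) = 0.03296 = 3.3%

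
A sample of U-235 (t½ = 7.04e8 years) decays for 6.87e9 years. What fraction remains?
N/N₀ = (1/2)^(t/t½) = 0.001154 = 0.115%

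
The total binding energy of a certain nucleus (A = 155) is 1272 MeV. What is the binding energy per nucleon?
B.E./A = 1272/155 = 8.206 MeV/nucleon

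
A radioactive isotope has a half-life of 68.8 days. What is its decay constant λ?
λ = ln(2)/t½ = 0.01007 day⁻¹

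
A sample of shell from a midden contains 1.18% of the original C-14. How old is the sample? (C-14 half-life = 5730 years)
Age = t½ × log₂(1/ratio) = 36700 years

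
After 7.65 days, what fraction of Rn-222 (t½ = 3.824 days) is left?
N/N₀ = (1/2)^(t/t½) = 0.2499 = 25%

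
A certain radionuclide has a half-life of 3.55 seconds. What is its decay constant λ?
λ = ln(2)/t½ = 0.1953 second⁻¹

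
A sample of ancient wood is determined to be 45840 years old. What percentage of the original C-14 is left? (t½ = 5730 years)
N/N₀ = (1/2)^(t/t½) = 0.003906 = 0.391%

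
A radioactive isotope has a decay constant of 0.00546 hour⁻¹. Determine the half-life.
t½ = ln(2)/λ = 127 hours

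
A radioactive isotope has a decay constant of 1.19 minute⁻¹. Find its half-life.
t½ = ln(2)/λ = 0.5825 minutes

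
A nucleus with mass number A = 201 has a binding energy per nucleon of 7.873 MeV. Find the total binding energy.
B.E. = 7.873 × 201 = 1582 MeV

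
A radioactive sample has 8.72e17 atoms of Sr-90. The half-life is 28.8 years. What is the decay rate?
A = λN = 2.099e16 decays/year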